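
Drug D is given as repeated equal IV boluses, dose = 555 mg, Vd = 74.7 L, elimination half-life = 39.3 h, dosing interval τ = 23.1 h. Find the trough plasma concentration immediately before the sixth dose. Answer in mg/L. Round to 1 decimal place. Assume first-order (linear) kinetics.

C₀ per dose = Dose / Vd = 555 / 74.7 = 7.430 mg/L
k = ln2 / t½ = 0.693147 / 39.3 = 0.01764 h⁻¹
Fraction remaining after one interval: r = e^(−kτ) = e^(−0.01764 × 23.1) = 0.6653
Before dose 6, 5 doses have been given (aged 1τ, 2τ, 3τ, 4τ, 5τ).
C_trough = C₀ × (r + r² + … + r^5) = C₀ × r(1−r^5)/(1−r)
        = 7.430 × 0.6653 × (1 − 0.1303) / (1 − 0.6653) = 12.84 mg/L

12.8 mg/L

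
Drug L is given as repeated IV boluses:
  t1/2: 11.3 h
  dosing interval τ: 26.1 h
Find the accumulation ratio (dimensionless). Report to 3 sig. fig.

1.25

k = ln2 / t½ = 0.693147 / 11.3 = 0.06134 h⁻¹
e^(−kτ) = e^(−0.06134 × 26.1) = 0.2017
Accumulation ratio R = 1 / (1 − e^(−kτ)) = 1 / (1 − 0.2017) = 1.253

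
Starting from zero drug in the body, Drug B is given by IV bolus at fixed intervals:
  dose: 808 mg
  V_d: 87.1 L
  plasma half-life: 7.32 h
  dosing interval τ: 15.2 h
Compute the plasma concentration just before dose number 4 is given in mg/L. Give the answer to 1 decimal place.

2.8 mg/L

C₀ per dose = Dose / Vd = 808 / 87.1 = 9.277 mg/L
k = ln2 / t½ = 0.693147 / 7.32 = 0.09469 h⁻¹
Fraction remaining after one interval: r = e^(−kτ) = e^(−0.09469 × 15.2) = 0.2371
Before dose 4, 3 doses have been given (aged 1τ, 2τ, 3τ).
C_trough = C₀ × (r + r² + … + r^3) = C₀ × r(1−r^3)/(1−r)
        = 9.277 × 0.2371 × (1 − 0.01333) / (1 − 0.2371) = 2.845 mg/L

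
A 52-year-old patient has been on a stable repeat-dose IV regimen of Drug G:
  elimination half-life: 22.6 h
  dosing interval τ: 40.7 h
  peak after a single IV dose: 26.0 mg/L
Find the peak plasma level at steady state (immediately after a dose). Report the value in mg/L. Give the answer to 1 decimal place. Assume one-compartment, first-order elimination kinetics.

36.5 mg/L

k = ln2 / t½ = 0.693147 / 22.6 = 0.03067 h⁻¹
e^(−kτ) = e^(−0.03067 × 40.7) = 0.2870
Accumulation ratio R = 1 / (1 − e^(−kτ)) = 1 / (1 − 0.2870) = 1.403
Steady-state peak = C₀ × R = 26.0 × 1.403 = 36.48 mg/L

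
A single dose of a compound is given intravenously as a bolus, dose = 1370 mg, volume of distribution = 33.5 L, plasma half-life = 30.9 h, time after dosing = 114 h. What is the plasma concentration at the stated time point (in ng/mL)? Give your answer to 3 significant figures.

C₀ = Dose / Vd = 1370 / 33.5 = 40.90 mg/L
k = ln2 / t½ = 0.693147 / 30.9 = 0.02243 h⁻¹
C = C₀ · e^(−k·t) = 40.90 × e^(−0.02243 × 114)
  = 40.90 × 0.07754 = 3.171 mg/L
Convert: 3.171 mg/L × 1000 = 3171 ng/mL

3170 ng/mL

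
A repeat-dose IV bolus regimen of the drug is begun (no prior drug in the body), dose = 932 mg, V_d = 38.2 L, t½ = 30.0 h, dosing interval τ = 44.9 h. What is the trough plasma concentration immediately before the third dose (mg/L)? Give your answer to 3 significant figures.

11.7 mg/L

C₀ per dose = Dose / Vd = 932 / 38.2 = 24.40 mg/L
k = ln2 / t½ = 0.693147 / 30.0 = 0.02310 h⁻¹
Fraction remaining after one interval: r = e^(−kτ) = e^(−0.02310 × 44.9) = 0.3544
Before dose 3, 2 doses have been given (aged 1τ, 2τ).
C_trough = C₀ × (r + r²) = 24.40 × (0.3544 + 0.1256) = 11.71 mg/L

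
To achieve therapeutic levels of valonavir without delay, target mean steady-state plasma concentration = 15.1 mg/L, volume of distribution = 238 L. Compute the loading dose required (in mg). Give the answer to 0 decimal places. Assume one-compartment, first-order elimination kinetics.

LD = Css × Vd = 15.1 × 238 = 3594 mg

3594 mg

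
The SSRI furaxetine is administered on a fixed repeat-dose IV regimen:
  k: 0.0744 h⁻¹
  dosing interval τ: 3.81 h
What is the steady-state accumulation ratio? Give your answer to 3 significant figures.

4.05

e^(−kτ) = e^(−0.07440 × 3.81) = 0.7532
Accumulation ratio R = 1 / (1 − e^(−kτ)) = 1 / (1 − 0.7532) = 4.052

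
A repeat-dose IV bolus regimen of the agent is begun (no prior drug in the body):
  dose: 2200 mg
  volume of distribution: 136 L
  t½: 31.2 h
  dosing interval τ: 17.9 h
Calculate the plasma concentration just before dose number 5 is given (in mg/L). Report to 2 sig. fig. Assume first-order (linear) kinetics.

26 mg/L

C₀ per dose = Dose / Vd = 2200 / 136 = 16.18 mg/L
k = ln2 / t½ = 0.693147 / 31.2 = 0.02222 h⁻¹
Fraction remaining after one interval: r = e^(−kτ) = e^(−0.02222 × 17.9) = 0.6718
Before dose 5, 4 doses have been given (aged 1τ, 2τ, 3τ, 4τ).
C_trough = C₀ × (r + r² + … + r^4) = C₀ × r(1−r^4)/(1−r)
        = 16.18 × 0.6718 × (1 − 0.2037) / (1 − 0.6718) = 26.37 mg/L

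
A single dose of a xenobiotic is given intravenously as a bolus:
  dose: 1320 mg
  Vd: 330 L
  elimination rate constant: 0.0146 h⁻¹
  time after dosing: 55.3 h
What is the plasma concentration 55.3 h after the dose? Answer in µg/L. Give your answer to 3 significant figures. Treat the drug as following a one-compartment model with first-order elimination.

1780 µg/L

C₀ = Dose / Vd = 1320 / 330 = 4.000 mg/L
C = C₀ · e^(−k·t) = 4.000 × e^(−0.01460 × 55.3)
  = 4.000 × 0.4460 = 1.784 mg/L
Convert: 1.784 mg/L × 1000 = 1784 µg/L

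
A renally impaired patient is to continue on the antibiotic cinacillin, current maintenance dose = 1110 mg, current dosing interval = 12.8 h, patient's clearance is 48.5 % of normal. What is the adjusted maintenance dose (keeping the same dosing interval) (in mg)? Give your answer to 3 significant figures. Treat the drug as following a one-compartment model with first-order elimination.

538 mg

To keep the same average steady-state level, dosing rate must scale with clearance.
CL ratio = 48.5 / 100 = 0.4850
New dose (same interval) = 1110 × 0.4850 = 538.4 mg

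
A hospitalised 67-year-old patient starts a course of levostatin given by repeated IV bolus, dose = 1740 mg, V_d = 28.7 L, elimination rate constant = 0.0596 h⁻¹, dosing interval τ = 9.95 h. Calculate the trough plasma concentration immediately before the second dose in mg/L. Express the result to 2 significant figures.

34 mg/L

C₀ per dose = Dose / Vd = 1740 / 28.7 = 60.63 mg/L
Fraction remaining after one interval: r = e^(−kτ) = e^(−0.05960 × 9.95) = 0.5527
Before dose 2, 1 dose has been given (aged 1τ).
C_trough = C₀ × r = 60.63 × 0.5527 = 33.51 mg/L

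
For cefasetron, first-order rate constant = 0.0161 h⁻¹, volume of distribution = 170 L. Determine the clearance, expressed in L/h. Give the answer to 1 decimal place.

2.7 L/h

CL = k × Vd = 0.0161 × 170 = 2.737 L/h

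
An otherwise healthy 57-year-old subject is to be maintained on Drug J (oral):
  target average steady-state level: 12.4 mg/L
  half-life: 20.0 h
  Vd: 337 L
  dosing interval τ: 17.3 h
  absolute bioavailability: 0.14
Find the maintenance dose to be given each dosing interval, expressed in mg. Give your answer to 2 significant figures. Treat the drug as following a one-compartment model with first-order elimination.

18000 mg

k = ln2 / t½ = 0.693147 / 20.0 = 0.03466 h⁻¹
CL = k × Vd = 0.03466 × 337 = 11.68 L/h
At steady state, F × (Dose/τ) = Css × CL.
Dose = Css × CL × τ / F = 12.4 × 11.68 × 17.3 / 0.14 = 17900 mg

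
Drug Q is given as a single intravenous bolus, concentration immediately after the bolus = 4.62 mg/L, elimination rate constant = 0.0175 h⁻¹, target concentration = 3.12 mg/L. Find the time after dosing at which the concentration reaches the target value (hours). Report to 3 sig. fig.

t = ln(C₀ / C) / k = ln(4.620 / 3.12) / 0.01750
  = ln(1.481) / 0.01750 = 0.3927 / 0.01750 = 22.44 h

22.4 h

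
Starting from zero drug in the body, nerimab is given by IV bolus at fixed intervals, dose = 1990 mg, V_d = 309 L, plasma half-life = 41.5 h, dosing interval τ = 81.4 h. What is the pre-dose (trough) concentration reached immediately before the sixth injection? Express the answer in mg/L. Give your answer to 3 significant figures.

C₀ per dose = Dose / Vd = 1990 / 309 = 6.440 mg/L
k = ln2 / t½ = 0.693147 / 41.5 = 0.01670 h⁻¹
Fraction remaining after one interval: r = e^(−kτ) = e^(−0.01670 × 81.4) = 0.2568
Before dose 6, 5 doses have been given (aged 1τ, 2τ, 3τ, 4τ, 5τ).
C_trough = C₀ × (r + r² + … + r^5) = C₀ × r(1−r^5)/(1−r)
        = 6.440 × 0.2568 × (1 − 0.001117) / (1 − 0.2568) = 2.223 mg/L

2.22 mg/L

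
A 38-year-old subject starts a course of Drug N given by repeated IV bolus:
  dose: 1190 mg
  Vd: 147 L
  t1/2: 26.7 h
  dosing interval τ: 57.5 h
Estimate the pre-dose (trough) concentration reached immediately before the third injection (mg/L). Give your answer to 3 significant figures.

C₀ per dose = Dose / Vd = 1190 / 147 = 8.095 mg/L
k = ln2 / t½ = 0.693147 / 26.7 = 0.02596 h⁻¹
Fraction remaining after one interval: r = e^(−kτ) = e^(−0.02596 × 57.5) = 0.2248
Before dose 3, 2 doses have been given (aged 1τ, 2τ).
C_trough = C₀ × (r + r²) = 8.095 × (0.2248 + 0.05054) = 2.229 mg/L

2.23 mg/L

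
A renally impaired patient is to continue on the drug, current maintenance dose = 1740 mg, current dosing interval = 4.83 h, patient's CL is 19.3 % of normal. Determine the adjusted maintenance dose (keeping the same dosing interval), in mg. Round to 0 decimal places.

To keep the same average steady-state level, dosing rate must scale with clearance.
CL ratio = 19.3 / 100 = 0.1930
New dose (same interval) = 1740 × 0.1930 = 335.8 mg

336 mg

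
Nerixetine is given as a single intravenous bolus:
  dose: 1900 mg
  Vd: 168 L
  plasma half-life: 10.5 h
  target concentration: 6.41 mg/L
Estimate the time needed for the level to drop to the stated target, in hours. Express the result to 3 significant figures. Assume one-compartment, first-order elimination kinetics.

C₀ = Dose / Vd = 1900 / 168 = 11.31 mg/L
k = ln2 / t½ = 0.693147 / 10.5 = 0.06601 h⁻¹
t = ln(C₀ / C) / k = ln(11.31 / 6.41) / 0.06601
  = ln(1.764) / 0.06601 = 0.5676 / 0.06601 = 8.599 h

8.60 h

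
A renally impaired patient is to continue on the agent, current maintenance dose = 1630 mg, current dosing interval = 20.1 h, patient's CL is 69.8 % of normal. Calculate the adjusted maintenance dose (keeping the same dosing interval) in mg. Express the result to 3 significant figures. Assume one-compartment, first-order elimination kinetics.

To keep the same average steady-state level, dosing rate must scale with clearance.
CL ratio = 69.8 / 100 = 0.6980
New dose (same interval) = 1630 × 0.6980 = 1138 mg

1140 mg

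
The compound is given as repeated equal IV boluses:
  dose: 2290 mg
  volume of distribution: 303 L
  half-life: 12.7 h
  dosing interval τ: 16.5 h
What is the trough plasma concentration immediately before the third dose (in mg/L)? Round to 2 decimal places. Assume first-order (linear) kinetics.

C₀ per dose = Dose / Vd = 2290 / 303 = 7.558 mg/L
k = ln2 / t½ = 0.693147 / 12.7 = 0.05458 h⁻¹
Fraction remaining after one interval: r = e^(−kτ) = e^(−0.05458 × 16.5) = 0.4063
Before dose 3, 2 doses have been given (aged 1τ, 2τ).
C_trough = C₀ × (r + r²) = 7.558 × (0.4063 + 0.1651) = 4.319 mg/L

4.32 mg/L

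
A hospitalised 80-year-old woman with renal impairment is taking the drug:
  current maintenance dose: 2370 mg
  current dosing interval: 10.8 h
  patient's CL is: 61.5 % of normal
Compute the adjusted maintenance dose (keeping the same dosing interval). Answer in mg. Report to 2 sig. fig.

To keep the same average steady-state level, dosing rate must scale with clearance.
CL ratio = 61.5 / 100 = 0.6150
New dose (same interval) = 2370 × 0.6150 = 1458 mg

1500 mg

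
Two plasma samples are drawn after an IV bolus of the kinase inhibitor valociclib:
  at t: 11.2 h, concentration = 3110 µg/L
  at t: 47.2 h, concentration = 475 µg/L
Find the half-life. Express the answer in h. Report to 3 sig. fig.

k = ln(C₁/C₂) / (t₂ − t₁) = ln(3110/475) / (47.2 − 11.2)
  = 1.879 / 36.00 = 0.05219 h⁻¹
t½ = ln2 / k = 0.693147 / 0.05219 = 13.28 h

13.3 h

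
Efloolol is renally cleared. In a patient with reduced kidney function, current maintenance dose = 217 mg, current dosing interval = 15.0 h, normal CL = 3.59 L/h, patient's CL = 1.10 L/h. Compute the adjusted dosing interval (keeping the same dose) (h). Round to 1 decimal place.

49.0 h

To keep the same average steady-state level, dosing rate must scale with clearance.
CL ratio = 1.10 / 3.59 = 0.3064
New interval (same dose) = 15.0 / 0.3064 = 48.96 h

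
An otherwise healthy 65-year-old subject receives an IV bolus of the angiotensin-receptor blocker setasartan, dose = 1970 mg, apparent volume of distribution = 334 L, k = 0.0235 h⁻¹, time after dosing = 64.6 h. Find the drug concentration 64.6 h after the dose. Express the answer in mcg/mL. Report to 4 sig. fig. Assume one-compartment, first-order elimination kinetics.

C₀ = Dose / Vd = 1970 / 334 = 5.898 mg/L
C = C₀ · e^(−k·t) = 5.898 × e^(−0.02350 × 64.6)
  = 5.898 × 0.2191 = 1.292 mg/L
(1.292 mg/L = 1.292 mcg/mL)

1.292 mcg/mL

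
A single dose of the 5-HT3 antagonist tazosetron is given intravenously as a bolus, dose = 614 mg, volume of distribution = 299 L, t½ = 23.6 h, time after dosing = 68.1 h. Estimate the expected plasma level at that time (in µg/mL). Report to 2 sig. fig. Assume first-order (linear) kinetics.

C₀ = Dose / Vd = 614.0 / 299 = 2.054 mg/L
k = ln2 / t½ = 0.693147 / 23.6 = 0.02937 h⁻¹
C = C₀ · e^(−k·t) = 2.054 × e^(−0.02937 × 68.1)
  = 2.054 × 0.1353 = 0.2779 mg/L
(0.2779 mg/L = 0.2779 µg/mL)

0.28 µg/mL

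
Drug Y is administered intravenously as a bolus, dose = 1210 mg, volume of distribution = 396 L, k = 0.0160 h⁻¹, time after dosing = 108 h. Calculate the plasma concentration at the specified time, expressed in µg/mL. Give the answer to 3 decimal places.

C₀ = Dose / Vd = 1210 / 396 = 3.056 mg/L
C = C₀ · e^(−k·t) = 3.056 × e^(−0.01600 × 108)
  = 3.056 × 0.1776 = 0.5427 mg/L
(0.5427 mg/L = 0.5427 µg/mL)

0.543 µg/mL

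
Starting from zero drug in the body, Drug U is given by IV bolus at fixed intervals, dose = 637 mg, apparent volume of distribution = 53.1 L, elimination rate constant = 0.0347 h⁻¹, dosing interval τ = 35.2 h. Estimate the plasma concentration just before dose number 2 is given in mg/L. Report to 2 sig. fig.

3.5 mg/L

C₀ per dose = Dose / Vd = 637 / 53.1 = 12.00 mg/L
Fraction remaining after one interval: r = e^(−kτ) = e^(−0.03470 × 35.2) = 0.2948
Before dose 2, 1 dose has been given (aged 1τ).
C_trough = C₀ × r = 12.00 × 0.2948 = 3.538 mg/L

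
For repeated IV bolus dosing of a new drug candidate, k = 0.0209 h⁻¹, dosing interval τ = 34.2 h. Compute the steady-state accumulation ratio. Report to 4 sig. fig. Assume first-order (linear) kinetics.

1.958

e^(−kτ) = e^(−0.02090 × 34.2) = 0.4893
Accumulation ratio R = 1 / (1 − e^(−kτ)) = 1 / (1 − 0.4893) = 1.958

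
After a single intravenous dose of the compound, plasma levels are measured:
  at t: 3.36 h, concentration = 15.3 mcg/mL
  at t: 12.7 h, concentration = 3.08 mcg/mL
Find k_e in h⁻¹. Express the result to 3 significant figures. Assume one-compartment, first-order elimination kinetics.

k = ln(C₁/C₂) / (t₂ − t₁) = ln(15.3/3.08) / (12.7 − 3.36)
  = 1.603 / 9.340 = 0.1716 h⁻¹

0.172 h⁻¹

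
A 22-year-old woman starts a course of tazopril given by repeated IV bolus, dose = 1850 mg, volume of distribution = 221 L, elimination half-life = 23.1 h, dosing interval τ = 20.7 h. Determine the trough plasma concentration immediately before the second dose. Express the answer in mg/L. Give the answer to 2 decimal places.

4.50 mg/L

C₀ per dose = Dose / Vd = 1850 / 221 = 8.371 mg/L
k = ln2 / t½ = 0.693147 / 23.1 = 0.03001 h⁻¹
Fraction remaining after one interval: r = e^(−kτ) = e^(−0.03001 × 20.7) = 0.5373
Before dose 2, 1 dose has been given (aged 1τ).
C_trough = C₀ × r = 8.371 × 0.5373 = 4.498 mg/L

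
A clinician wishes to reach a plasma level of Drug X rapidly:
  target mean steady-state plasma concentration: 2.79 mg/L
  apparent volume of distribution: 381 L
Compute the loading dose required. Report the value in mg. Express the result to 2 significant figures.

LD = Css × Vd = 2.79 × 381 = 1063 mg

1100 mg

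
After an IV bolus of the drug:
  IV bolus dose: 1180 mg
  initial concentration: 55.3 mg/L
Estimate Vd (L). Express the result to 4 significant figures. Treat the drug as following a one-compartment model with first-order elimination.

21.34 L

Vd = Dose / C₀ = 1180 / 55.3 = 21.34 L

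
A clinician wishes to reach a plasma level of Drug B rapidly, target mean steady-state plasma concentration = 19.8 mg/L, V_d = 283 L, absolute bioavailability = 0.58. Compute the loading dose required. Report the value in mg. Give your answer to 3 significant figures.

LD = Css × Vd / F = 19.8 × 283 / 0.58 = 9661 mg

9660 mg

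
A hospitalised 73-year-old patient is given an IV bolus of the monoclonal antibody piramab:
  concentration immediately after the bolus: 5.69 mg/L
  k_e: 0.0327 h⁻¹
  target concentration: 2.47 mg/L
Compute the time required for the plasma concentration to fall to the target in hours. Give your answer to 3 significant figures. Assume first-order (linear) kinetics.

25.5 h

t = ln(C₀ / C) / k = ln(5.690 / 2.47) / 0.03270
  = ln(2.304) / 0.03270 = 0.8346 / 0.03270 = 25.52 h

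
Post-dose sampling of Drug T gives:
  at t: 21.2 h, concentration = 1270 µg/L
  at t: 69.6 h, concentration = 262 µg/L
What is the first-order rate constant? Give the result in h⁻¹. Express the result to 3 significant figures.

k = ln(C₁/C₂) / (t₂ − t₁) = ln(1270/262) / (69.6 − 21.2)
  = 1.578 / 48.40 = 0.03260 h⁻¹

0.0326 h⁻¹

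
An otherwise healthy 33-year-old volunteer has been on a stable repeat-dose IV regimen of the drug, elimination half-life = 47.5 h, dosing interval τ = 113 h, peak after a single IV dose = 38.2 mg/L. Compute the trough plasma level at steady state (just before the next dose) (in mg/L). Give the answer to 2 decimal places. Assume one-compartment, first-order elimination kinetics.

k = ln2 / t½ = 0.693147 / 47.5 = 0.01459 h⁻¹
e^(−kτ) = e^(−0.01459 × 113) = 0.1923
Accumulation ratio R = 1 / (1 − e^(−kτ)) = 1 / (1 − 0.1923) = 1.238
Steady-state trough = C₀ × R × e^(−kτ) = 38.2 × 1.238 × 0.1923 = 9.094 mg/L

9.09 mg/L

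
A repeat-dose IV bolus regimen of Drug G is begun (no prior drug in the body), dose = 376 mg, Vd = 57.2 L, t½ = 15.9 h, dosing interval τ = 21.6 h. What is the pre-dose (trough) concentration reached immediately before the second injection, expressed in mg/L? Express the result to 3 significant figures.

2.56 mg/L

C₀ per dose = Dose / Vd = 376 / 57.2 = 6.573 mg/L
k = ln2 / t½ = 0.693147 / 15.9 = 0.04359 h⁻¹
Fraction remaining after one interval: r = e^(−kτ) = e^(−0.04359 × 21.6) = 0.3900
Before dose 2, 1 dose has been given (aged 1τ).
C_trough = C₀ × r = 6.573 × 0.3900 = 2.563 mg/L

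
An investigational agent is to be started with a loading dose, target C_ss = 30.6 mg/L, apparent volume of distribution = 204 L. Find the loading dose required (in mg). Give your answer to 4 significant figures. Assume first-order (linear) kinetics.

6242 mg

LD = Css × Vd = 30.6 × 204 = 6242 mg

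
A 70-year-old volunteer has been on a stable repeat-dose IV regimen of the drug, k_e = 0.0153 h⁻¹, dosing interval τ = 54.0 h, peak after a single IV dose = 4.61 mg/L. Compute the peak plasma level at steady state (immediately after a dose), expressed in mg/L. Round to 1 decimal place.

e^(−kτ) = e^(−0.01530 × 54.0) = 0.4377
Accumulation ratio R = 1 / (1 − e^(−kτ)) = 1 / (1 − 0.4377) = 1.778
Steady-state peak = C₀ × R = 4.61 × 1.778 = 8.197 mg/L

8.2 mg/L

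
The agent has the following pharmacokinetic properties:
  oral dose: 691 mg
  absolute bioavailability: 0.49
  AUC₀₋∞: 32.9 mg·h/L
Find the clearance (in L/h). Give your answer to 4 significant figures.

CL = F·Dose / AUC = 0.49 × 691 / 32.9 = 10.29 L/h

10.29 L/h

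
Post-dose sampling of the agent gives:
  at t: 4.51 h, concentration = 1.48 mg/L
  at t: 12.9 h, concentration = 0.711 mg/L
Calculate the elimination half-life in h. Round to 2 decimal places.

7.93 h

k = ln(C₁/C₂) / (t₂ − t₁) = ln(1.48/0.711) / (12.9 − 4.51)
  = 0.7331 / 8.390 = 0.08738 h⁻¹
t½ = ln2 / k = 0.693147 / 0.08738 = 7.933 h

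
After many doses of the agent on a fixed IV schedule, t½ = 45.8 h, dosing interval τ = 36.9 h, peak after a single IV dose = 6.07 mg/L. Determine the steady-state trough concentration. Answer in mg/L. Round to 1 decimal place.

8.1 mg/L

k = ln2 / t½ = 0.693147 / 45.8 = 0.01513 h⁻¹
e^(−kτ) = e^(−0.01513 × 36.9) = 0.5722
Accumulation ratio R = 1 / (1 − e^(−kτ)) = 1 / (1 − 0.5722) = 2.338
Steady-state trough = C₀ × R × e^(−kτ) = 6.07 × 2.338 × 0.5722 = 8.120 mg/L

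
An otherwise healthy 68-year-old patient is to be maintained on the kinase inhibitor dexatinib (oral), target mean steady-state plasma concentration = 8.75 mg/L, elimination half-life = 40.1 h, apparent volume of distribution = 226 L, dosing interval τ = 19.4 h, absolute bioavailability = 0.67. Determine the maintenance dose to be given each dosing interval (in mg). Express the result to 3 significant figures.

990 mg

k = ln2 / t½ = 0.693147 / 40.1 = 0.01729 h⁻¹
CL = k × Vd = 0.01729 × 226 = 3.908 L/h
At steady state, F × (Dose/τ) = Css × CL.
Dose = Css × CL × τ / F = 8.75 × 3.908 × 19.4 / 0.67 = 990.1 mg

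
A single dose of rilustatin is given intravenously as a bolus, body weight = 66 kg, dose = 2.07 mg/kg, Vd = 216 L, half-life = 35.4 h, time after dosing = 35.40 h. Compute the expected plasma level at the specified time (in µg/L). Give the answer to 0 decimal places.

Total dose = 2.07 × 66 = 136.6 mg
C₀ = Dose / Vd = 136.6 / 216 = 0.6324 mg/L
k = ln2 / t½ = 0.693147 / 35.4 = 0.01958 h⁻¹
t / t½ = 35.40 / 35.4 = 1 half-lives
C = C₀ × (1/2)^1 = 0.6324 × 0.5000 = 0.3162 mg/L
Convert: 0.3162 mg/L × 1000 = 316.2 µg/L

316 µg/L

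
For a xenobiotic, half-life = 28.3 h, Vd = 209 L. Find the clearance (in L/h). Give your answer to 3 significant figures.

k = ln2 / t½ = 0.693147 / 28.3 = 0.02449 h⁻¹
CL = k × Vd = 0.02449 × 209 = 5.118 L/h

5.12 L/h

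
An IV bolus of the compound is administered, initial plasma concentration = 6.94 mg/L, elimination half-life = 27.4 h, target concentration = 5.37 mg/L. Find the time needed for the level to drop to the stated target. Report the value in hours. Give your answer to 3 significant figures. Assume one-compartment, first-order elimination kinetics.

k = ln2 / t½ = 0.693147 / 27.4 = 0.02530 h⁻¹
t = ln(C₀ / C) / k = ln(6.940 / 5.37) / 0.02530
  = ln(1.292) / 0.02530 = 0.2562 / 0.02530 = 10.13 h

10.1 h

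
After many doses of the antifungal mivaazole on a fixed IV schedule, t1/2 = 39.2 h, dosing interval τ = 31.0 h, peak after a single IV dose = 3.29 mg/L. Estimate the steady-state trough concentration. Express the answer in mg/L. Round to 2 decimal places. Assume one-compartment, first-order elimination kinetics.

k = ln2 / t½ = 0.693147 / 39.2 = 0.01768 h⁻¹
e^(−kτ) = e^(−0.01768 × 31.0) = 0.5781
Accumulation ratio R = 1 / (1 − e^(−kτ)) = 1 / (1 − 0.5781) = 2.370
Steady-state trough = C₀ × R × e^(−kτ) = 3.29 × 2.370 × 0.5781 = 4.508 mg/L

4.51 mg/L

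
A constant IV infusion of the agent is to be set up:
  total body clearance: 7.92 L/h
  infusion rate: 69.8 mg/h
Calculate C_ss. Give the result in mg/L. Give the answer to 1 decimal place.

At steady state Css = R₀ / CL = 69.8 / 7.920 = 8.813 mg/L

8.8 mg/L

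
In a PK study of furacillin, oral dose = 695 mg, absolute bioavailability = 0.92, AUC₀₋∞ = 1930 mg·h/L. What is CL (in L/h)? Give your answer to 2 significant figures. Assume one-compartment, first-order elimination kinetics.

CL = F·Dose / AUC = 0.92 × 695 / 1930 = 0.3313 L/h

0.33 L/h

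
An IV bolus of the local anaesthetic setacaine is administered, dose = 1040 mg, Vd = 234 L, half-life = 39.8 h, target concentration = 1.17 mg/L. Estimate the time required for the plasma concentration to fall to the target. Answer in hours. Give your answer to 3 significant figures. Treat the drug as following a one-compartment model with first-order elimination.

76.6 h

C₀ = Dose / Vd = 1040 / 234 = 4.444 mg/L
k = ln2 / t½ = 0.693147 / 39.8 = 0.01742 h⁻¹
t = ln(C₀ / C) / k = ln(4.444 / 1.17) / 0.01742
  = ln(3.798) / 0.01742 = 1.334 / 0.01742 = 76.58 h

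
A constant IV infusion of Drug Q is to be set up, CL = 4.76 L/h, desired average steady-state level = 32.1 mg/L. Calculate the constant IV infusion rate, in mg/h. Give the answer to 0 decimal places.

153 mg/h

At steady state, infusion rate R₀ = Css × CL = 32.1 × 4.760 = 152.8 mg/h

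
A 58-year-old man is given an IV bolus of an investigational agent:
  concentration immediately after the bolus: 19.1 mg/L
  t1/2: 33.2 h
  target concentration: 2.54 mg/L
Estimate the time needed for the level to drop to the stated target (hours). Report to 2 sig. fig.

k = ln2 / t½ = 0.693147 / 33.2 = 0.02088 h⁻¹
t = ln(C₀ / C) / k = ln(19.10 / 2.54) / 0.02088
  = ln(7.520) / 0.02088 = 2.018 / 0.02088 = 96.65 h

97 h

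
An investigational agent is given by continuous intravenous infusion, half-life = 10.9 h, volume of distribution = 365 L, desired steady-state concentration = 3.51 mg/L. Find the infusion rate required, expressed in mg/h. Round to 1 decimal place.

81.5 mg/h

k = ln2 / t½ = 0.693147 / 10.9 = 0.06359 h⁻¹
CL = k × Vd = 0.06359 × 365 = 23.21 L/h
At steady state, infusion rate R₀ = Css × CL = 3.51 × 23.21 = 81.47 mg/h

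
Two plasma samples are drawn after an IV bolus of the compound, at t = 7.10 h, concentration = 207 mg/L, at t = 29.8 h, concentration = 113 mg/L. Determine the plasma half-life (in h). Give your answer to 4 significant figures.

25.99 h

k = ln(C₁/C₂) / (t₂ − t₁) = ln(207/113) / (29.8 − 7.10)
  = 0.6053 / 22.70 = 0.02667 h⁻¹
t½ = ln2 / k = 0.693147 / 0.02667 = 25.99 h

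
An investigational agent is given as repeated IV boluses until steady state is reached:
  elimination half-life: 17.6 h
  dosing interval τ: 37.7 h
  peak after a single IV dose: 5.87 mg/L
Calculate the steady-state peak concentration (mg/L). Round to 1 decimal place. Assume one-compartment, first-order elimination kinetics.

k = ln2 / t½ = 0.693147 / 17.6 = 0.03938 h⁻¹
e^(−kτ) = e^(−0.03938 × 37.7) = 0.2266
Accumulation ratio R = 1 / (1 − e^(−kτ)) = 1 / (1 − 0.2266) = 1.293
Steady-state peak = C₀ × R = 5.87 × 1.293 = 7.590 mg/L

7.6 mg/L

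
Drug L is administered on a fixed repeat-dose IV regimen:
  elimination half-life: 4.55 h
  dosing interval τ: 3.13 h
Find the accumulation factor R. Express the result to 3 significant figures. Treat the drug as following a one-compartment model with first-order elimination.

2.64

k = ln2 / t½ = 0.693147 / 4.55 = 0.1523 h⁻¹
e^(−kτ) = e^(−0.1523 × 3.13) = 0.6208
Accumulation ratio R = 1 / (1 − e^(−kτ)) = 1 / (1 − 0.6208) = 2.637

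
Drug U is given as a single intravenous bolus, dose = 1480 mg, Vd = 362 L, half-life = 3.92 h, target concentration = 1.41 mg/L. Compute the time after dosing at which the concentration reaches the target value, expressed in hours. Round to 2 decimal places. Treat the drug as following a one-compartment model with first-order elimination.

6.02 h

C₀ = Dose / Vd = 1480 / 362 = 4.088 mg/L
k = ln2 / t½ = 0.693147 / 3.92 = 0.1768 h⁻¹
t = ln(C₀ / C) / k = ln(4.088 / 1.41) / 0.1768
  = ln(2.899) / 0.1768 = 1.064 / 0.1768 = 6.018 h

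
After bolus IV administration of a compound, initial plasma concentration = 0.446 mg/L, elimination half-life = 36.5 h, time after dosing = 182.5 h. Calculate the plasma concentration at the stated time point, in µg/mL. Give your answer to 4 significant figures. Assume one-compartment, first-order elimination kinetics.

k = ln2 / t½ = 0.693147 / 36.5 = 0.01899 h⁻¹
t / t½ = 182.5 / 36.5 = 5 half-lives
C = C₀ × (1/2)^5 = 0.4460 × 0.03125 = 0.01394 mg/L
(0.01394 mg/L = 0.01394 µg/mL)

0.01394 µg/mL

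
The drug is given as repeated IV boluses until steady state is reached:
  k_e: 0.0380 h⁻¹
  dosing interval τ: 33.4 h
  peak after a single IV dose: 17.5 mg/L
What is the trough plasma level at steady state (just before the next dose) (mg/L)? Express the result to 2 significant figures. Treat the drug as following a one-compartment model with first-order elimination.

e^(−kτ) = e^(−0.03800 × 33.4) = 0.2811
Accumulation ratio R = 1 / (1 − e^(−kτ)) = 1 / (1 − 0.2811) = 1.391
Steady-state trough = C₀ × R × e^(−kτ) = 17.5 × 1.391 × 0.2811 = 6.843 mg/L

6.8 mg/L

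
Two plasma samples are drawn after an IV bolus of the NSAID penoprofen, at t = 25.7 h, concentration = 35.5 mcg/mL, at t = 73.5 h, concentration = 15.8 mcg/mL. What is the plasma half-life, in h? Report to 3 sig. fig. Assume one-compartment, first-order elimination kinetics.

40.9 h

k = ln(C₁/C₂) / (t₂ − t₁) = ln(35.5/15.8) / (73.5 − 25.7)
  = 0.8095 / 47.80 = 0.01694 h⁻¹
t½ = ln2 / k = 0.693147 / 0.01694 = 40.92 h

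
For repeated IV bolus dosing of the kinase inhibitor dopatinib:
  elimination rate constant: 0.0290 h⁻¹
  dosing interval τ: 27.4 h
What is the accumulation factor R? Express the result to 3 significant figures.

1.82

e^(−kτ) = e^(−0.02900 × 27.4) = 0.4518
Accumulation ratio R = 1 / (1 − e^(−kτ)) = 1 / (1 − 0.4518) = 1.824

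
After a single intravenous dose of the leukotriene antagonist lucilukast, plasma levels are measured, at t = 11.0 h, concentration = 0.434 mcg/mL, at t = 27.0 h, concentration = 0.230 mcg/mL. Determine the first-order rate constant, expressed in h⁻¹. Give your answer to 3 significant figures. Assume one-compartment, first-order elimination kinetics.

0.0397 h⁻¹

k = ln(C₁/C₂) / (t₂ − t₁) = ln(0.434/0.230) / (27.0 − 11.0)
  = 0.6350 / 16.00 = 0.03969 h⁻¹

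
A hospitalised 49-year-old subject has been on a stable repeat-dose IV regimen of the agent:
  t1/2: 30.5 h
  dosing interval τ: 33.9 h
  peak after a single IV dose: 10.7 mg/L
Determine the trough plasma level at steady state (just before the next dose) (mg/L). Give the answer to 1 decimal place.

k = ln2 / t½ = 0.693147 / 30.5 = 0.02273 h⁻¹
e^(−kτ) = e^(−0.02273 × 33.9) = 0.4628
Accumulation ratio R = 1 / (1 − e^(−kτ)) = 1 / (1 − 0.4628) = 1.862
Steady-state trough = C₀ × R × e^(−kτ) = 10.7 × 1.862 × 0.4628 = 9.221 mg/L

9.2 mg/L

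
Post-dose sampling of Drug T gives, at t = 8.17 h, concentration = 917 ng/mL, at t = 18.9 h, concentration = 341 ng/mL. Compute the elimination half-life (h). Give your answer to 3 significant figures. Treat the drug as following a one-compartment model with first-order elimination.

7.52 h

k = ln(C₁/C₂) / (t₂ − t₁) = ln(917/341) / (18.9 − 8.17)
  = 0.9892 / 10.73 = 0.09219 h⁻¹
t½ = ln2 / k = 0.693147 / 0.09219 = 7.519 h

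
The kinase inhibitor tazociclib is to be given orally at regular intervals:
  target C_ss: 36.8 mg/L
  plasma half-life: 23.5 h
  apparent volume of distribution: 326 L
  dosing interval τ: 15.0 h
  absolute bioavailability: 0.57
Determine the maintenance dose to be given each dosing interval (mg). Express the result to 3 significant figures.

k = ln2 / t½ = 0.693147 / 23.5 = 0.02950 h⁻¹
CL = k × Vd = 0.02950 × 326 = 9.617 L/h
At steady state, F × (Dose/τ) = Css × CL.
Dose = Css × CL × τ / F = 36.8 × 9.617 × 15.0 / 0.57 = 9313 mg

9310 mg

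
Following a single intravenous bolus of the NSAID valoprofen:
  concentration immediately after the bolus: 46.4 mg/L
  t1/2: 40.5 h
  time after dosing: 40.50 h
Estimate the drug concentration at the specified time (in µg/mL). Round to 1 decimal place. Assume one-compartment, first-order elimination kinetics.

k = ln2 / t½ = 0.693147 / 40.5 = 0.01711 h⁻¹
t / t½ = 40.50 / 40.5 = 1 half-lives
C = C₀ × (1/2)^1 = 46.40 × 0.5000 = 23.20 mg/L
(23.20 mg/L = 23.20 µg/mL)

23.2 µg/mL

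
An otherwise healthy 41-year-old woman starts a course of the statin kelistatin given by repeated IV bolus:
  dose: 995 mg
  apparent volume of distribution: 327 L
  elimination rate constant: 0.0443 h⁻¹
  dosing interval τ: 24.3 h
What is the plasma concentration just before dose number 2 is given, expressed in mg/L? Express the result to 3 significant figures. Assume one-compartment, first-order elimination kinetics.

1.04 mg/L

C₀ per dose = Dose / Vd = 995 / 327 = 3.043 mg/L
Fraction remaining after one interval: r = e^(−kτ) = e^(−0.04430 × 24.3) = 0.3408
Before dose 2, 1 dose has been given (aged 1τ).
C_trough = C₀ × r = 3.043 × 0.3408 = 1.037 mg/L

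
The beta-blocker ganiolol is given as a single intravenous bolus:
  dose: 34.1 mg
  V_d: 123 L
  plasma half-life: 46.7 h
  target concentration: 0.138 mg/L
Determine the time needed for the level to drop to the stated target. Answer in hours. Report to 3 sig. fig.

C₀ = Dose / Vd = 34.10 / 123 = 0.2772 mg/L
k = ln2 / t½ = 0.693147 / 46.7 = 0.01484 h⁻¹
t = ln(C₀ / C) / k = ln(0.2772 / 0.138) / 0.01484
  = ln(2.009) / 0.01484 = 0.6976 / 0.01484 = 47.01 h

47.0 h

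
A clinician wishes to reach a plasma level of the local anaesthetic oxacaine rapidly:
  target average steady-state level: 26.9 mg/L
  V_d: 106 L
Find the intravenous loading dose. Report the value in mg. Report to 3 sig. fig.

2850 mg

LD = Css × Vd = 26.9 × 106 = 2851 mg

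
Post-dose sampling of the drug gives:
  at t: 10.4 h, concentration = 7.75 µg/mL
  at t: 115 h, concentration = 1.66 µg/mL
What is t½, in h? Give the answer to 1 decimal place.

k = ln(C₁/C₂) / (t₂ − t₁) = ln(7.75/1.66) / (115 − 10.4)
  = 1.541 / 104.6 = 0.01473 h⁻¹
t½ = ln2 / k = 0.693147 / 0.01473 = 47.06 h

47.1 h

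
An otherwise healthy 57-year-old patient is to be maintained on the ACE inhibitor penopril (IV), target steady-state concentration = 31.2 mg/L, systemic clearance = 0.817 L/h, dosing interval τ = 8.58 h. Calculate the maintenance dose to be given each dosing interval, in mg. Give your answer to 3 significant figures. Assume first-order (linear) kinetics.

219 mg

At steady state, Dose/τ = Css × CL.
Dose = Css × CL × τ = 31.2 × 0.8170 × 8.58 = 218.7 mg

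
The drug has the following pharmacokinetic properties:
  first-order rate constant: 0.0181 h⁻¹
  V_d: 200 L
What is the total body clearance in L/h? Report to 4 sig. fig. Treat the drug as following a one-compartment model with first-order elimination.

CL = k × Vd = 0.0181 × 200 = 3.620 L/h

3.620 L/h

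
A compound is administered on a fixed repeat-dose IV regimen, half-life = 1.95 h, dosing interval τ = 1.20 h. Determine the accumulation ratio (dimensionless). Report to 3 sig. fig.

k = ln2 / t½ = 0.693147 / 1.95 = 0.3555 h⁻¹
e^(−kτ) = e^(−0.3555 × 1.20) = 0.6527
Accumulation ratio R = 1 / (1 − e^(−kτ)) = 1 / (1 − 0.6527) = 2.879

2.88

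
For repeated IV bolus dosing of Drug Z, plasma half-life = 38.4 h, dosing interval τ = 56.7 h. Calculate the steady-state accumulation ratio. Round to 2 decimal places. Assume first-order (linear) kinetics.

1.56

k = ln2 / t½ = 0.693147 / 38.4 = 0.01805 h⁻¹
e^(−kτ) = e^(−0.01805 × 56.7) = 0.3594
Accumulation ratio R = 1 / (1 − e^(−kτ)) = 1 / (1 − 0.3594) = 1.561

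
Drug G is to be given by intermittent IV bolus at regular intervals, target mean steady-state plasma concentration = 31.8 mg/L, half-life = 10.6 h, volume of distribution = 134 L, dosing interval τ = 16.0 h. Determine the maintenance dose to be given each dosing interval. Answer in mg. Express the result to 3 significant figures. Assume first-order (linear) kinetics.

4460 mg

k = ln2 / t½ = 0.693147 / 10.6 = 0.06539 h⁻¹
CL = k × Vd = 0.06539 × 134 = 8.762 L/h
At steady state, Dose/τ = Css × CL.
Dose = Css × CL × τ = 31.8 × 8.762 × 16.0 = 4458 mg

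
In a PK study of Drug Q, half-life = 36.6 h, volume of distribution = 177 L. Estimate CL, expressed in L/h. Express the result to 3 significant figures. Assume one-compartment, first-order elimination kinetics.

k = ln2 / t½ = 0.693147 / 36.6 = 0.01894 h⁻¹
CL = k × Vd = 0.01894 × 177 = 3.352 L/h

3.35 L/h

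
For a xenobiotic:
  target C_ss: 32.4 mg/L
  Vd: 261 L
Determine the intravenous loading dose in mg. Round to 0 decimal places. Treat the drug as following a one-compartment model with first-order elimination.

8456 mg

LD = Css × Vd = 32.4 × 261 = 8456 mg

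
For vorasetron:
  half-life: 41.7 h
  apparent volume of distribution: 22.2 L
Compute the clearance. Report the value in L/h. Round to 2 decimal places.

0.37 L/h

k = ln2 / t½ = 0.693147 / 41.7 = 0.01662 h⁻¹
CL = k × Vd = 0.01662 × 22.2 = 0.3690 L/h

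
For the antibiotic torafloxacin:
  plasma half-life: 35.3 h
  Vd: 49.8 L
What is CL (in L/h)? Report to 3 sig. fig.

0.978 L/h

k = ln2 / t½ = 0.693147 / 35.3 = 0.01964 h⁻¹
CL = k × Vd = 0.01964 × 49.8 = 0.9781 L/h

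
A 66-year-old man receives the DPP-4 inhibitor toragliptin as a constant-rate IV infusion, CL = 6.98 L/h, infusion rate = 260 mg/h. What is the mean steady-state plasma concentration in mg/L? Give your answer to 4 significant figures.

37.25 mg/L

At steady state Css = R₀ / CL = 260 / 6.980 = 37.25 mg/L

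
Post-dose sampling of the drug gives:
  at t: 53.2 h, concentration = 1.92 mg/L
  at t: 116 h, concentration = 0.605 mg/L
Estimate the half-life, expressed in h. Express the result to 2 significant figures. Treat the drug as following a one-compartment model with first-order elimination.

38 h

k = ln(C₁/C₂) / (t₂ − t₁) = ln(1.92/0.605) / (116 − 53.2)
  = 1.155 / 62.80 = 0.01839 h⁻¹
t½ = ln2 / k = 0.693147 / 0.01839 = 37.69 h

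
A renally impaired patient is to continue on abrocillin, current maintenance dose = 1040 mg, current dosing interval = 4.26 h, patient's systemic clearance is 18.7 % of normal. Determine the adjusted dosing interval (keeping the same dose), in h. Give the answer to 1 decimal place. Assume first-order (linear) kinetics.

22.8 h

To keep the same average steady-state level, dosing rate must scale with clearance.
CL ratio = 18.7 / 100 = 0.1870
New interval (same dose) = 4.26 / 0.1870 = 22.78 h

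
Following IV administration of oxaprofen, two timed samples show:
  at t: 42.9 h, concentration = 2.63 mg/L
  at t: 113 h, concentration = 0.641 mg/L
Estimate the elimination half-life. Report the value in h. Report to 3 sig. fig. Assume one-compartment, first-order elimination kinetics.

k = ln(C₁/C₂) / (t₂ − t₁) = ln(2.63/0.641) / (113 − 42.9)
  = 1.412 / 70.10 = 0.02014 h⁻¹
t½ = ln2 / k = 0.693147 / 0.02014 = 34.42 h

34.4 h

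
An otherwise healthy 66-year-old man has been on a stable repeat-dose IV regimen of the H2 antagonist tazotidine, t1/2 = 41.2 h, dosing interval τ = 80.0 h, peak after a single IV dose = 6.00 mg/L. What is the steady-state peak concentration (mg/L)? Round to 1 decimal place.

k = ln2 / t½ = 0.693147 / 41.2 = 0.01682 h⁻¹
e^(−kτ) = e^(−0.01682 × 80.0) = 0.2604
Accumulation ratio R = 1 / (1 − e^(−kτ)) = 1 / (1 − 0.2604) = 1.352
Steady-state peak = C₀ × R = 6.00 × 1.352 = 8.112 mg/L

8.1 mg/L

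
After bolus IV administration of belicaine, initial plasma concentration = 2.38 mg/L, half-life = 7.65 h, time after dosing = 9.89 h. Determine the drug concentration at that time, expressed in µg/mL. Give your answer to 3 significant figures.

k = ln2 / t½ = 0.693147 / 7.65 = 0.09061 h⁻¹
C = C₀ · e^(−k·t) = 2.380 × e^(−0.09061 × 9.89)
  = 2.380 × 0.4081 = 0.9713 mg/L
(0.9713 mg/L = 0.9713 µg/mL)

0.971 µg/mL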